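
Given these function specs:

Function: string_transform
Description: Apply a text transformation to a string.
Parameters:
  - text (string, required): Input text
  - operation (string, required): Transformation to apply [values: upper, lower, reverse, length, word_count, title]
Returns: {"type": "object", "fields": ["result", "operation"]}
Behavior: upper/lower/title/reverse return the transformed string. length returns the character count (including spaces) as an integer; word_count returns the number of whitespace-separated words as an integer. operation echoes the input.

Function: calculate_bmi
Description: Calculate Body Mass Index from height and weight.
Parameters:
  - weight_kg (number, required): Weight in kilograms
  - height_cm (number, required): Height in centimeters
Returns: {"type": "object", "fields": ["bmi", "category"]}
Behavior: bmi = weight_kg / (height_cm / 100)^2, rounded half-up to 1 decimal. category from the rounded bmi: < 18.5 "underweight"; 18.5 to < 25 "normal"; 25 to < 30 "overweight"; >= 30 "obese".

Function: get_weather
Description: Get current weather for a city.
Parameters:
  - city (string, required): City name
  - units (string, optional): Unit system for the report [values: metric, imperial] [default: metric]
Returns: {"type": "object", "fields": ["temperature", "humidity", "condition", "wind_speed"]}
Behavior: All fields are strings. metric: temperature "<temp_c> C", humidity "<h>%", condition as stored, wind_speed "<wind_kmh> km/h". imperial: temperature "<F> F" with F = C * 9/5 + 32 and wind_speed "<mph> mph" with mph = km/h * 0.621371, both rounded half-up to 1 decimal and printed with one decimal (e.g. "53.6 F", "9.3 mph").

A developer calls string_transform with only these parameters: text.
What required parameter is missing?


Required parameters: text, operation
Provided: text
Missing: operation
operation


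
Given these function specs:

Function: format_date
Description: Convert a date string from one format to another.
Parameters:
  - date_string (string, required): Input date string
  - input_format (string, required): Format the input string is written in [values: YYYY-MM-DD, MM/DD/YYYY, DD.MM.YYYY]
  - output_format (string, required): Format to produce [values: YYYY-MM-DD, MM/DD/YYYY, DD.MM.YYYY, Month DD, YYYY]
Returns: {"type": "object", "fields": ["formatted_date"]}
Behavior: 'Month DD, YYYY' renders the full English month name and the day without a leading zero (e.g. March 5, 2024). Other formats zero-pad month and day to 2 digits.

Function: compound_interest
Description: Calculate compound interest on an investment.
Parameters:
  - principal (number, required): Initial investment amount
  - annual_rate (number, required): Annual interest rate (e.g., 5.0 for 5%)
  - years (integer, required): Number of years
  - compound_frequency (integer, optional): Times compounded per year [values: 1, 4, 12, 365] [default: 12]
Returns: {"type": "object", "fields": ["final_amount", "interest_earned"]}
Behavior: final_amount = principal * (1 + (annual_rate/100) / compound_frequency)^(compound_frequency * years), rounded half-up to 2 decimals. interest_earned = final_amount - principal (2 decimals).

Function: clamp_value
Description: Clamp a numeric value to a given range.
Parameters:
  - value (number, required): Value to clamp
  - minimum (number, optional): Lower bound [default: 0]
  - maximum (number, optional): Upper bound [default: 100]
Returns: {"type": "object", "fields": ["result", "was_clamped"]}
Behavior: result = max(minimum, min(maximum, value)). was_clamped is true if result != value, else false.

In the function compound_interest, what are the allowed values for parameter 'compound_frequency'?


The compound_interest spec declares:
  - compound_frequency (integer, optional): Times compounded per year [values: 1, 4, 12, 365] [default: 12]
Allowed values:
1, 4, 12, 365


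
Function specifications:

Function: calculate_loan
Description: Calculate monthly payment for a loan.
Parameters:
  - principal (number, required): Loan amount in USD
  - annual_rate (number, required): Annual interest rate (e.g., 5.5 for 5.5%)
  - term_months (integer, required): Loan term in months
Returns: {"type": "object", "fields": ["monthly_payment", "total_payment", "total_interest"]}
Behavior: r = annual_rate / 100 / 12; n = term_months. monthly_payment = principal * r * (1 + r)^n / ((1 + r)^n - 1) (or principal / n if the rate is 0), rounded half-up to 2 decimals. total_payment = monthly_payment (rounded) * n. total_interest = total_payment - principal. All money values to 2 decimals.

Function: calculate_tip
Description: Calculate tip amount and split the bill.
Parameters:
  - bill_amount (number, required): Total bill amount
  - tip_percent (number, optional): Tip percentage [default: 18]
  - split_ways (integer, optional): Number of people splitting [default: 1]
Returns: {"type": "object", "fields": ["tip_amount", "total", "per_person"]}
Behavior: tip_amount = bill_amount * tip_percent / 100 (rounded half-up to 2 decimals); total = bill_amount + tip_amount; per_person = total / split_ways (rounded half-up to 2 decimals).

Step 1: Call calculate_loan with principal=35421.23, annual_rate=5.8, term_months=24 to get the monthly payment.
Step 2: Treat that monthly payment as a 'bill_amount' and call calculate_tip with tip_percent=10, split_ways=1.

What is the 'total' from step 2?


Step 1: calculate_loan(principal=35421.23, annual_rate=5.8, term_months=24)
  r = 5.8 / 100 / 12 = 0.004833333333 (keep full precision)
  (1 + r)^24 = 1.12268211
  monthly_payment = 35421.23 * 0.004833333333 * 1.12268211 / (1.12268211 - 1) = 1566.700348 -> 1566.70
  total_payment = 1566.70 * 24 = 37600.80
  total_interest = 37600.80 - 35421.23 = 2179.57
  -> monthly_payment = 1566.70
Step 2: calculate_tip(bill_amount=1566.7, tip_percent=10, split_ways=1)
  tip_amount = 1566.7 * 10/100 = 156.67 -> 156.67
  total = 1566.7 + 156.67 = 1723.37
  per_person = 1723.37 / 1 = 1723.37 -> 1723.37
  -> total = 1723.37
$1723.37


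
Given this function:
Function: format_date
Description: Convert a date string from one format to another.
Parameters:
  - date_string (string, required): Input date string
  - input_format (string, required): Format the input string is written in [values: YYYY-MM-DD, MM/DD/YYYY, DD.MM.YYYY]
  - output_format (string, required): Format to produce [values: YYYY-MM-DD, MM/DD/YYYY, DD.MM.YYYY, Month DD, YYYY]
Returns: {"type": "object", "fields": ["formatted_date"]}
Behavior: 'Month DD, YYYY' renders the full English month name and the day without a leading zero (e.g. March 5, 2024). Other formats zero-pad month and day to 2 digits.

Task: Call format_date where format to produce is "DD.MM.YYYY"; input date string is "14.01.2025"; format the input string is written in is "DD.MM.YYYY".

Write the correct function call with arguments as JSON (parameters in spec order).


Mapping each described value to its parameter name:
  'Format to produce' -> output_format = "DD.MM.YYYY"
  'Input date string' -> date_string = "14.01.2025"
  'Format the input string is written in' -> input_format = "DD.MM.YYYY"
format_date({"date_string": "14.01.2025", "input_format": "DD.MM.YYYY", "output_format": "DD.MM.YYYY"})


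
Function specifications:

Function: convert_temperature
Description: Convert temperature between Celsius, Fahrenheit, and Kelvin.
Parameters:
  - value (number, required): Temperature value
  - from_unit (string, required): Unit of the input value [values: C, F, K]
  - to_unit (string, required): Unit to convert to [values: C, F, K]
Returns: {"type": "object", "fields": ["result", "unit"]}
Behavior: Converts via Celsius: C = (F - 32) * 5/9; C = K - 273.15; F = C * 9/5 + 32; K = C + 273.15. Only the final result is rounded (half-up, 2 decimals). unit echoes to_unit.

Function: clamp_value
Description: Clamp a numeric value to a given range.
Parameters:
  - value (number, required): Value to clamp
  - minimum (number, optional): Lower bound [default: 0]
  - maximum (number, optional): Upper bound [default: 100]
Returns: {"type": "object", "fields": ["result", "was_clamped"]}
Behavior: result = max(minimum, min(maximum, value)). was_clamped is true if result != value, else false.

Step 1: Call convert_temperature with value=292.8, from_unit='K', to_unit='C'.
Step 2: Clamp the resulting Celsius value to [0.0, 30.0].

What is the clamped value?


Step 1: convert_temperature(value=292.8, from_unit=K, to_unit=C)
  To C: 292.8 - 273.15 = 19.65
  Target is C: 19.65
  Round to 2 decimals: 19.65
  -> result = 19.65 C
Step 2: clamp_value(value=19.65, minimum=0.0, maximum=30.0)
  result = max(0.0, min(30.0, 19.65)) = max(0.0, 19.65) = 19.65
  was_clamped = (19.65 != 19.65) = false
  -> result = 19.65
19.65


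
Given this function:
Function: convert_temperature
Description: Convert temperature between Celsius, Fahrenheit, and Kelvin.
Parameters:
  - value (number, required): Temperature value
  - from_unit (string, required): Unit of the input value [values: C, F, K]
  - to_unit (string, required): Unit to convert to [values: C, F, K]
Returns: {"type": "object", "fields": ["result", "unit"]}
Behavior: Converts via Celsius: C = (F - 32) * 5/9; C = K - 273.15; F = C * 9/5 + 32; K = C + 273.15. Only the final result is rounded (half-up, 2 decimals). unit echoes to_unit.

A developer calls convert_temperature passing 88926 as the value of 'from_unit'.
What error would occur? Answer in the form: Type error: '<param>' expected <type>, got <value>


Spec: 'from_unit' is declared as string; 88926 is an integer.
Type error: 'from_unit' expected string, got 88926


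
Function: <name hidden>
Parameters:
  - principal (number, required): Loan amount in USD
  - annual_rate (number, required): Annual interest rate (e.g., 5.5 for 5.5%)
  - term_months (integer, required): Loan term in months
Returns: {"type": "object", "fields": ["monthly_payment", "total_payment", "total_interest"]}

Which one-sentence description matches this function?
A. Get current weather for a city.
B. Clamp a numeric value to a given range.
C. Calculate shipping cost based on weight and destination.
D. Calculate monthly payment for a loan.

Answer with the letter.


Parameters principal, annual_rate, term_months and return ["monthly_payment", "total_payment", "total_interest"] fit: Calculate monthly payment for a loan.
D


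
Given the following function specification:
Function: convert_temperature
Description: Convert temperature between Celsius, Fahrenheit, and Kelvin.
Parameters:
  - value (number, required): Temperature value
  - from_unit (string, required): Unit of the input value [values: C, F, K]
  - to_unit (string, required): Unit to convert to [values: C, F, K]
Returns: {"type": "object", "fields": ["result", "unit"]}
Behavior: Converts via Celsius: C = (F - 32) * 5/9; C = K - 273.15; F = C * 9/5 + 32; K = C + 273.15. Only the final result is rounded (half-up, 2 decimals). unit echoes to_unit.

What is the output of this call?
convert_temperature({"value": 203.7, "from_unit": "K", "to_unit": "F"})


To C: 203.7 - 273.15 = -69.45
To F: -69.45 * 9/5 + 32 = -93.01
Round to 2 decimals: -93.01
Output:
{"result": -93.01, "unit": "F"}


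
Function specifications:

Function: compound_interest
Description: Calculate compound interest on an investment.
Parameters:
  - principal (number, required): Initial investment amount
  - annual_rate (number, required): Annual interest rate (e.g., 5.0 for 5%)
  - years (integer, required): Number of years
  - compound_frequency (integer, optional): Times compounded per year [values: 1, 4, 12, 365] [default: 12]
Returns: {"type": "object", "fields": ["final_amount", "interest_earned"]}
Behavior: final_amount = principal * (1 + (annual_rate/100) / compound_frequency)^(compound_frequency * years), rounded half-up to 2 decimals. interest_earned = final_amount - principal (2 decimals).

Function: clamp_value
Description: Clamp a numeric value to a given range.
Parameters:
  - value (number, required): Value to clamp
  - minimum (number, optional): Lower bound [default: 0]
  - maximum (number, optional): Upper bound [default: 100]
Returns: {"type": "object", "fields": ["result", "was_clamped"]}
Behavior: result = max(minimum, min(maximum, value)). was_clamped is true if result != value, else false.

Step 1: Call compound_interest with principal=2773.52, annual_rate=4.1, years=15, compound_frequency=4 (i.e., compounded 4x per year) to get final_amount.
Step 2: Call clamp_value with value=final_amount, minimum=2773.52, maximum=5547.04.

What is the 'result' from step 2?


Step 1: compound_interest
  rate per period = 4.1/100/4 = 0.01025 (keep full precision); periods = 4 * 15 = 60
  (1 + 0.01025)^60 = 1.8438753
  final_amount = 2773.52 * 1.8438753 = 5114.025024 -> 5114.03
  interest_earned = 5114.03 - 2773.52 = 2340.51
  -> final_amount = 5114.03
Step 2: clamp_value(value=5114.03, minimum=2773.52, maximum=5547.04)
  result = max(2773.52, min(5547.04, 5114.03)) = max(2773.52, 5114.03) = 5114.03
  was_clamped = (5114.03 != 5114.03) = false
  -> result = 5114.03
5114.03


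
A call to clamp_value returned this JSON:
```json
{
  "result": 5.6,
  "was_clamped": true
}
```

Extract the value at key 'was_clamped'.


true


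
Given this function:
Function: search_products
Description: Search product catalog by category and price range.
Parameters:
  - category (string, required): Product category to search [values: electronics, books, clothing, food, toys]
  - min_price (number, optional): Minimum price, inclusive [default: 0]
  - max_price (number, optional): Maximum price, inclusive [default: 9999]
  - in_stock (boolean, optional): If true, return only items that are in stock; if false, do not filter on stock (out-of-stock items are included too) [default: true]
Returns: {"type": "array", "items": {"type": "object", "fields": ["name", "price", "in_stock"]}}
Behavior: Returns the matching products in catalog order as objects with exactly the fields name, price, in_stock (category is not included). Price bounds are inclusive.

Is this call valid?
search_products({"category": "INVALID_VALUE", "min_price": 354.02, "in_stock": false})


Checking parameter values...
Parameter 'category' has value 'INVALID_VALUE' not in allowed: electronics, books, clothing, food, toys
Invalid - 'category' must be one of electronics, books, clothing, food, toys


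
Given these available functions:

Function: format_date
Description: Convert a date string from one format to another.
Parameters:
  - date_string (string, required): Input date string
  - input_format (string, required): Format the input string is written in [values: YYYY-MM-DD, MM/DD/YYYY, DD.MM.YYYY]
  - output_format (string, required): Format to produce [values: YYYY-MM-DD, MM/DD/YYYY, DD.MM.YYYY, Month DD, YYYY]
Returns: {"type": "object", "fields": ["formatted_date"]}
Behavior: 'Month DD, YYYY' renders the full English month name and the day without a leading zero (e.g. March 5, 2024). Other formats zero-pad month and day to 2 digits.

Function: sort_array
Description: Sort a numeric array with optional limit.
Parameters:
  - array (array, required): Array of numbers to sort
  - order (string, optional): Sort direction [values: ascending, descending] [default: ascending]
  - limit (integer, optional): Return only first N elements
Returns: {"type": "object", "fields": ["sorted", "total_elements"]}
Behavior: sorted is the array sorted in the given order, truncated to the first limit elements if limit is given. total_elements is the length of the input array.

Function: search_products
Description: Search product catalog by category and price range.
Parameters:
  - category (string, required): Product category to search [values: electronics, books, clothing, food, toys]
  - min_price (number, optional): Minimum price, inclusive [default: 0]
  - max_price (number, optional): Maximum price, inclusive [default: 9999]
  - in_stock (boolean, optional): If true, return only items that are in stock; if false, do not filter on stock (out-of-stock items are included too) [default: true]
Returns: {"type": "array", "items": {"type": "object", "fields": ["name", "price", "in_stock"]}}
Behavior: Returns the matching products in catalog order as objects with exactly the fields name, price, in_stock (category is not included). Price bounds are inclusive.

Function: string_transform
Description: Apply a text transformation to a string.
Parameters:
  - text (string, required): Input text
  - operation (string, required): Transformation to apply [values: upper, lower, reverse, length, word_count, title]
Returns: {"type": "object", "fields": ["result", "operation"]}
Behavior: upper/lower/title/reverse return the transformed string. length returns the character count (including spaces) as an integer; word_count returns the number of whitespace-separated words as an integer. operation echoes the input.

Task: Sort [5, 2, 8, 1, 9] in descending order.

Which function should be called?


The task needs a function whose description is: Sort a numeric array with optional limit.
sort_array


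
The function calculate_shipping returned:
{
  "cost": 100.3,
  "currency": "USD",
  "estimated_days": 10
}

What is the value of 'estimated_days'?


10


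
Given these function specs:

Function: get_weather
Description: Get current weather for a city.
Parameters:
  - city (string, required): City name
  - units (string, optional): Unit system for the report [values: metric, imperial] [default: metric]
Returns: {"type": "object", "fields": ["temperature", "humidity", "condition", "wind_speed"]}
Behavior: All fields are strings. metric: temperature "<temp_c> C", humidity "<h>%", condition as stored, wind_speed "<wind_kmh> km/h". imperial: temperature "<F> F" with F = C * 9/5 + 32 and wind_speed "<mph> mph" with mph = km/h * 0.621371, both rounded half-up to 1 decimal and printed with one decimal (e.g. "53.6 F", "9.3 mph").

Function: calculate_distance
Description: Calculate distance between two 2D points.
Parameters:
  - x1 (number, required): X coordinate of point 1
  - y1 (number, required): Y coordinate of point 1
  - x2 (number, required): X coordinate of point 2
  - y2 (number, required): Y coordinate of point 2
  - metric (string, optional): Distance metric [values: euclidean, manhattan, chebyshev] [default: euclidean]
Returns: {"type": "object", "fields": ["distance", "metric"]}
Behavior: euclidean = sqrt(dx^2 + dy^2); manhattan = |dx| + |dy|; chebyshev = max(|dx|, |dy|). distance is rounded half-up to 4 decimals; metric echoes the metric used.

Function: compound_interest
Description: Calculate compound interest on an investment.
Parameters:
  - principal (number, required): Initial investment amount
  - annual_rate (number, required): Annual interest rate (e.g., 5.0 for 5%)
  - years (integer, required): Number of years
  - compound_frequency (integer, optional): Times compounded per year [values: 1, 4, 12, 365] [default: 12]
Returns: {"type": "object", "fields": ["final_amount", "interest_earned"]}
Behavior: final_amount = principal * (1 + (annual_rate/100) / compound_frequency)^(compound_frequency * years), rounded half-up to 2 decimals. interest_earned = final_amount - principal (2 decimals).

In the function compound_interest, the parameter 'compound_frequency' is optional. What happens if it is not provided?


The compound_interest spec declares:
  - compound_frequency (integer, optional): Times compounded per year [values: 1, 4, 12, 365] [default: 12]
It defaults to 12


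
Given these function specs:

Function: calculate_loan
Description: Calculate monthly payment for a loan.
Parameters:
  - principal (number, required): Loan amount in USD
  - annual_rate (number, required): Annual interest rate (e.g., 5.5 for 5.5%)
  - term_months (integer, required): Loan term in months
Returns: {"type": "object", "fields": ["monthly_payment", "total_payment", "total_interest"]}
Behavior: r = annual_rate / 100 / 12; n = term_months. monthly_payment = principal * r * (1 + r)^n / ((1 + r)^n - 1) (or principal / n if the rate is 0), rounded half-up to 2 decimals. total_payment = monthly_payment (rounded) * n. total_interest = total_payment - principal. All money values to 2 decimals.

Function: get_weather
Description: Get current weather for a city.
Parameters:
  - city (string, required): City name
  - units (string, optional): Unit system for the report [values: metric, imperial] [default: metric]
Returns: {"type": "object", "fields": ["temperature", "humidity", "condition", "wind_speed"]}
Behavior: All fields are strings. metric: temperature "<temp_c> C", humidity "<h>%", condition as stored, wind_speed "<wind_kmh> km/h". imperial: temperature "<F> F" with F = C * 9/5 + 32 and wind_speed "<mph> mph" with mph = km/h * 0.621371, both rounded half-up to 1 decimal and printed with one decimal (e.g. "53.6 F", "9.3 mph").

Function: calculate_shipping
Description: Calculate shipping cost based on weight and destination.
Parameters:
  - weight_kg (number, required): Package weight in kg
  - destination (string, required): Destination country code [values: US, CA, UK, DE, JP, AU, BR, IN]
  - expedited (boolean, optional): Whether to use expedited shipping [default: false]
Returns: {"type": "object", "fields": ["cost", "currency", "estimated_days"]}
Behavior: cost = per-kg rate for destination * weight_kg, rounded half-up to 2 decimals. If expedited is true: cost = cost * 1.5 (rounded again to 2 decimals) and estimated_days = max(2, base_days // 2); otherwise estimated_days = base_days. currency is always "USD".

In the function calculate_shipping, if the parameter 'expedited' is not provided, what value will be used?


The calculate_shipping spec declares:
  - expedited (boolean, optional): Whether to use expedited shipping [default: false]
Default:
false


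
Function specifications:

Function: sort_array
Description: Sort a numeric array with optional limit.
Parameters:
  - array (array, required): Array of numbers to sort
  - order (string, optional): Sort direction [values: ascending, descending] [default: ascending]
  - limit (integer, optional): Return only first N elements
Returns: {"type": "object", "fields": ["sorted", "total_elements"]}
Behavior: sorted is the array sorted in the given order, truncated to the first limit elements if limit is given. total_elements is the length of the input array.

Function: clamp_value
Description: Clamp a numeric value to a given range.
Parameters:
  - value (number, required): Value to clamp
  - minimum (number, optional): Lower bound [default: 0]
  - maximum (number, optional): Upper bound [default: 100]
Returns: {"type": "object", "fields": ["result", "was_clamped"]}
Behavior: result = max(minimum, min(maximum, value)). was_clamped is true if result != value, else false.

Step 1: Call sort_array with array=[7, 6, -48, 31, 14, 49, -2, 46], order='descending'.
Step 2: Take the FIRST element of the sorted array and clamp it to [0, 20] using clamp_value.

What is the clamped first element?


Step 1: sort_array(order=descending)
  sorted: [49, 46, 31, 14, 7, 6, -2, -48]
  -> first element = 49
Step 2: clamp_value(value=49, minimum=0, maximum=20)
  result = max(0, min(20, 49)) = max(0, 20) = 20
  was_clamped = (20 != 49) = true
  -> result = 20
20


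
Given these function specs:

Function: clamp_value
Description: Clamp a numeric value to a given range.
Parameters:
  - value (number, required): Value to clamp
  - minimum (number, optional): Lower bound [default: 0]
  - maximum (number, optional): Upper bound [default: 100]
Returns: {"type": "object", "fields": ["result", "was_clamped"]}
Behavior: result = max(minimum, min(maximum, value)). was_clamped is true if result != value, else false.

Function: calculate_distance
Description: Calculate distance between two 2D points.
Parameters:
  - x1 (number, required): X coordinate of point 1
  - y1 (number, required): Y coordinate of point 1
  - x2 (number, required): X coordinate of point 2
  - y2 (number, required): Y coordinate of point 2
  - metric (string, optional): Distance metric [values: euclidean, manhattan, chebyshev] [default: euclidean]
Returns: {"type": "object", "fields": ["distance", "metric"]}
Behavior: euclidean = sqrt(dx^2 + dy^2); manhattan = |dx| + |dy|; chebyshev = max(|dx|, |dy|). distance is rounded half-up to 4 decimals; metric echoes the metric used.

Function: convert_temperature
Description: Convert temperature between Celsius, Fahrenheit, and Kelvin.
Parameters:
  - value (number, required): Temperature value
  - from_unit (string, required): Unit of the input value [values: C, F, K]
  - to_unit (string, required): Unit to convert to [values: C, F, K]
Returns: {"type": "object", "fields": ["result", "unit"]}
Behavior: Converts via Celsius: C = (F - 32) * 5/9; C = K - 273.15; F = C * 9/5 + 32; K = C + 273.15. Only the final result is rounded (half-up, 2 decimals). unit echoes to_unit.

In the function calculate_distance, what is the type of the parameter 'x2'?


The calculate_distance spec declares:
  - x2 (number, required): X coordinate of point 2
Type:
number


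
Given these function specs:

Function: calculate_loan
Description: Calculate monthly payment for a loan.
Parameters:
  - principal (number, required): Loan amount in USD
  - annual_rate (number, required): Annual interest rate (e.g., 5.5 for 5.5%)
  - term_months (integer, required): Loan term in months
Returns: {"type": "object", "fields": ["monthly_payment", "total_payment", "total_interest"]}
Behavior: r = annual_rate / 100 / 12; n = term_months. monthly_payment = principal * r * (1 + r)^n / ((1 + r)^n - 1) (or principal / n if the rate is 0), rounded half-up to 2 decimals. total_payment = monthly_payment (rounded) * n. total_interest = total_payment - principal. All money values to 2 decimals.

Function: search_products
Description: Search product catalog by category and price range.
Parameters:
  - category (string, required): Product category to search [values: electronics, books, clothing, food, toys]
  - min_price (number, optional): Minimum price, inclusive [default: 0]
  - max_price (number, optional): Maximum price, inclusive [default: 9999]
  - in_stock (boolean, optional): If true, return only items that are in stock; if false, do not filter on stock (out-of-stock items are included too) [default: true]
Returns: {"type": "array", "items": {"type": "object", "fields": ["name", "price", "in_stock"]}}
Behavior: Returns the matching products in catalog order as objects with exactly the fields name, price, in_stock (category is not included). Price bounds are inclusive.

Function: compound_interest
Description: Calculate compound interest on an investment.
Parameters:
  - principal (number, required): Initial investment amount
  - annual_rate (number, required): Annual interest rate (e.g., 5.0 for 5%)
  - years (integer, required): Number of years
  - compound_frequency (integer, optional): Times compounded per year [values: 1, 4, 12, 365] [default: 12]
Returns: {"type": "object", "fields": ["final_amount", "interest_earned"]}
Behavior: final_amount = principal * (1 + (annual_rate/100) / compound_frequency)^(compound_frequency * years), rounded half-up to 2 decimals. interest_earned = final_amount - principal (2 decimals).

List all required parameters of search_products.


Parameters of search_products and their required/optional flag:
  category: required
  min_price: optional
  max_price: optional
  in_stock: optional
category


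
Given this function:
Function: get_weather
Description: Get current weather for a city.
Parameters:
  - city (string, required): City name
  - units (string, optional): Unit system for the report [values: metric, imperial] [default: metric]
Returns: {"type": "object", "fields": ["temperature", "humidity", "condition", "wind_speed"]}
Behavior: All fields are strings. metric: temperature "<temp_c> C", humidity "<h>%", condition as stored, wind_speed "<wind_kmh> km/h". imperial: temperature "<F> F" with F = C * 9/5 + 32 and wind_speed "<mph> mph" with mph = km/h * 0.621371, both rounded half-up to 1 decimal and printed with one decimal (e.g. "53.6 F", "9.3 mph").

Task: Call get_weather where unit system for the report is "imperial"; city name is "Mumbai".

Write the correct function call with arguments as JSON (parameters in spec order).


Mapping each described value to its parameter name:
  'Unit system for the report' -> units = "imperial"
  'City name' -> city = "Mumbai"
get_weather({"city": "Mumbai", "units": "imperial"})


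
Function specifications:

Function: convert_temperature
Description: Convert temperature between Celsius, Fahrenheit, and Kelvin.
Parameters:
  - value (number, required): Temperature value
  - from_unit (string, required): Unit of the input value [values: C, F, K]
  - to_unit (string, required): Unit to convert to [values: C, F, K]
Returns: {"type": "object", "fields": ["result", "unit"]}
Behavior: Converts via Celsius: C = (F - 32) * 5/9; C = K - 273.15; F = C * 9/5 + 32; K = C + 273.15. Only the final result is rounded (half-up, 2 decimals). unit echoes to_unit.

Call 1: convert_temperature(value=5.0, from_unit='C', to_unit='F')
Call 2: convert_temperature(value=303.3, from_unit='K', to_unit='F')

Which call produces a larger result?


Call 1:
  Input already in C: 5
  To F: 5 * 9/5 + 32 = 41
  Round to 2 decimals: 41.0
  -> 41.0 F
Call 2:
  To C: 303.3 - 273.15 = 30.15
  To F: 30.15 * 9/5 + 32 = 86.27
  Round to 2 decimals: 86.27
  -> 86.27 F
Call 2 (86.27 F)


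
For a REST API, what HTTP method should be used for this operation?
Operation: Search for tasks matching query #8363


GET = read, POST = create, PUT = update/replace, DELETE = remove
This operation is a read.
GET


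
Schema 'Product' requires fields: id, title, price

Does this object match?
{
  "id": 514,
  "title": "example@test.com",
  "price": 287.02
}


Checking required fields... All present.
Valid - all required fields present


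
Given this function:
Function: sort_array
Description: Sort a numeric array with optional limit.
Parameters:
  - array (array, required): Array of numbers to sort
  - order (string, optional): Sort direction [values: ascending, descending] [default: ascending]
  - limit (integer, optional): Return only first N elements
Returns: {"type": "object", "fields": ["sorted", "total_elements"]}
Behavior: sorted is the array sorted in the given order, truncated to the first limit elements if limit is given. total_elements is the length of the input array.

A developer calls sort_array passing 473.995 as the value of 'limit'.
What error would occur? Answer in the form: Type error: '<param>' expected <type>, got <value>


Spec: 'limit' is declared as integer; 473.995 is a non-integer number.
Type error: 'limit' expected integer, got 473.995


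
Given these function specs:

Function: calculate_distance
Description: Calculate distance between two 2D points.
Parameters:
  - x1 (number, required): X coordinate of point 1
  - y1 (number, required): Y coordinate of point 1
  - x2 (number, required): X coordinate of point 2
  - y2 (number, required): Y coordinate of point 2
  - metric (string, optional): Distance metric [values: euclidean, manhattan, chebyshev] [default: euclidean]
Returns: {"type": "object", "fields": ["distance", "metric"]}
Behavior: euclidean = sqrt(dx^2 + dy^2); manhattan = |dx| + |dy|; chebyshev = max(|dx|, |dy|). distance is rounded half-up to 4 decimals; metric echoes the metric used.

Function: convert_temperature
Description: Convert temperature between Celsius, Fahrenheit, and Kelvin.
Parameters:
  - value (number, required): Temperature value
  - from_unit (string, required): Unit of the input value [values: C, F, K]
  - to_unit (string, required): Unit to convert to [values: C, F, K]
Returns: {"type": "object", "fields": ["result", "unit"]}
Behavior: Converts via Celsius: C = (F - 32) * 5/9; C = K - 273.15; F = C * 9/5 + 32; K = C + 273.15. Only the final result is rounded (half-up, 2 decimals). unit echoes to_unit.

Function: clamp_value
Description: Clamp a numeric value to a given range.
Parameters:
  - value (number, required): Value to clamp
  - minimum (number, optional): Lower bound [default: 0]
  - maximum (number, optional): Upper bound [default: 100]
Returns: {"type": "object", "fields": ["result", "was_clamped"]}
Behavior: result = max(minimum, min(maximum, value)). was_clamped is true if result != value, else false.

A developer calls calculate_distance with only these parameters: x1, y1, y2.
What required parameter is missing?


Required parameters: x1, y1, x2, y2
Provided: x1, y1, y2
Missing: x2
x2


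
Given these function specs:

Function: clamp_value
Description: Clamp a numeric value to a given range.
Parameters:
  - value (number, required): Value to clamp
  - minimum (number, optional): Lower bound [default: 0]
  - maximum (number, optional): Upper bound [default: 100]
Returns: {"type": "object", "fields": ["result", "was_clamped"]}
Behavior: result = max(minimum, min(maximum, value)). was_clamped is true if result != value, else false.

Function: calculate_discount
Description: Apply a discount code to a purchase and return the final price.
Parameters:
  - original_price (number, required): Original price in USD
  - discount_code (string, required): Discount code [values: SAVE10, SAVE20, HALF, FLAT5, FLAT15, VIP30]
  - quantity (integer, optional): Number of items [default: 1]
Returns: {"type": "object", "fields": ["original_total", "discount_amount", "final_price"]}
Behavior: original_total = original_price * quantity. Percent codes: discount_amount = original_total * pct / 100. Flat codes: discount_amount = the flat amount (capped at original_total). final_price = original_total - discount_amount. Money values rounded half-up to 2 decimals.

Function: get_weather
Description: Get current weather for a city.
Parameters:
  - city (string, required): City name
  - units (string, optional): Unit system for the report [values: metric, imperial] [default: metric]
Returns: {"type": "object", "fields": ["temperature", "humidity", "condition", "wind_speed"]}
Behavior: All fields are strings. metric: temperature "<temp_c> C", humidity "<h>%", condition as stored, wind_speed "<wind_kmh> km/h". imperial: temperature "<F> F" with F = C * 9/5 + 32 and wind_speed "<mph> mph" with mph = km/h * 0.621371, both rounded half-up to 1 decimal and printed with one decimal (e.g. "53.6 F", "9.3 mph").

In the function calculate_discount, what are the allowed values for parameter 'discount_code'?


The calculate_discount spec declares:
  - discount_code (string, required): Discount code [values: SAVE10, SAVE20, HALF, FLAT5, FLAT15, VIP30]
Allowed values:
SAVE10, SAVE20, HALF, FLAT5, FLAT15, VIP30


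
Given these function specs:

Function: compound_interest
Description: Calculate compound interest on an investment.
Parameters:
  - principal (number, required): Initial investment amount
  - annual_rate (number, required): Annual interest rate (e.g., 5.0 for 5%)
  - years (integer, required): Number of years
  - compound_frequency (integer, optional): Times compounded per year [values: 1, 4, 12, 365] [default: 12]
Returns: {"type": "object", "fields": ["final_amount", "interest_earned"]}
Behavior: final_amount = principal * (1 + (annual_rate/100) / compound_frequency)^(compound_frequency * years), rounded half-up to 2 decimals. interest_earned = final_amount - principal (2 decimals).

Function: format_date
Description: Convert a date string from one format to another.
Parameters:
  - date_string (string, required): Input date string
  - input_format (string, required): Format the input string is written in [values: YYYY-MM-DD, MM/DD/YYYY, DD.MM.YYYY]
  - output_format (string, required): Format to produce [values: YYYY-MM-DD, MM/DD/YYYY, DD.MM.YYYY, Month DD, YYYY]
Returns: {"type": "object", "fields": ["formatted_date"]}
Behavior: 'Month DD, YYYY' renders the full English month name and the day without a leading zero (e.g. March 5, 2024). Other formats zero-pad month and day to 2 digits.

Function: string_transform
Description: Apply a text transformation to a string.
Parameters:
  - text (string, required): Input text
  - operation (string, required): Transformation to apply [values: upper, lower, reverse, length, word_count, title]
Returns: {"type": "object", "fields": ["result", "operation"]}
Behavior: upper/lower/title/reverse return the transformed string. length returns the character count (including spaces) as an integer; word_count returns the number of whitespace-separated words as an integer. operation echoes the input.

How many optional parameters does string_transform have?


Parameters of string_transform: text (required), operation (required)
Optional count:
0


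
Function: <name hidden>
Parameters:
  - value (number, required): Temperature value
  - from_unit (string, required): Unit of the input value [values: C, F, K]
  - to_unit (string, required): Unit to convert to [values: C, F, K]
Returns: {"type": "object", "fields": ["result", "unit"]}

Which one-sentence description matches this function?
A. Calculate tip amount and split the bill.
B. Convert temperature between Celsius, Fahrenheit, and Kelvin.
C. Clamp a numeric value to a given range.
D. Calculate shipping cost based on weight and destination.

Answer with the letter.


Parameters value, from_unit, to_unit and return ["result", "unit"] fit: Convert temperature between Celsius, Fahrenheit, and Kelvin.
B


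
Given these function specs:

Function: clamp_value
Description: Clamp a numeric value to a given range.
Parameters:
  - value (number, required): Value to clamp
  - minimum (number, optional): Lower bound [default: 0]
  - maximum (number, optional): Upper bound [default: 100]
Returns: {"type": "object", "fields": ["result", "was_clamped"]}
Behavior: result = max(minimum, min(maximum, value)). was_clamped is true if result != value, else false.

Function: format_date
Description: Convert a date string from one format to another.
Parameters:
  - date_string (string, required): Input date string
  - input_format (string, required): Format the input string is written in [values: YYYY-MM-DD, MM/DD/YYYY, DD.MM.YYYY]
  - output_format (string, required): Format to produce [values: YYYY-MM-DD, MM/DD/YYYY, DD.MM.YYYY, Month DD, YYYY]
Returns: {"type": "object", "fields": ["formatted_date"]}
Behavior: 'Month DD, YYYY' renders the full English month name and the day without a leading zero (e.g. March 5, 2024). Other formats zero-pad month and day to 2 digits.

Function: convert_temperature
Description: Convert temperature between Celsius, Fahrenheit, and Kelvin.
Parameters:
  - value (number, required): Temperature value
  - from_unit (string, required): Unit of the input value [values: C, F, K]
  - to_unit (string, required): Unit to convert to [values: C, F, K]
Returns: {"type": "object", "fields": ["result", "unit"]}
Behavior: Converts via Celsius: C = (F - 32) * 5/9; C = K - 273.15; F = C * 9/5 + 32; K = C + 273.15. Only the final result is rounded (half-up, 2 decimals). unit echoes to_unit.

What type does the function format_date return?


The format_date spec declares Returns: {"type": "object", "fields": ["formatted_date"]}
Type:
object


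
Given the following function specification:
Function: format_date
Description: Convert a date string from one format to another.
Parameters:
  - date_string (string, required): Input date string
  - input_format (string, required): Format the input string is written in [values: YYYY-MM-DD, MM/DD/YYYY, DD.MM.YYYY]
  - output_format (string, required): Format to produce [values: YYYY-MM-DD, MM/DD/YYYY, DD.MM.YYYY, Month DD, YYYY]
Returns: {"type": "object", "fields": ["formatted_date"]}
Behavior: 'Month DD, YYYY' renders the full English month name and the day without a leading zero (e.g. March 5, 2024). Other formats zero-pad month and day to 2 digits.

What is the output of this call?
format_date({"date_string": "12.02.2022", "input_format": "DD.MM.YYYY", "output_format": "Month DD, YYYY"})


Parse '12.02.2022' as DD.MM.YYYY: year=2022, month=2, day=12
Month 2 = February
Render as Month DD, YYYY: February 12, 2022
Output:
{"formatted_date": "February 12, 2022"}


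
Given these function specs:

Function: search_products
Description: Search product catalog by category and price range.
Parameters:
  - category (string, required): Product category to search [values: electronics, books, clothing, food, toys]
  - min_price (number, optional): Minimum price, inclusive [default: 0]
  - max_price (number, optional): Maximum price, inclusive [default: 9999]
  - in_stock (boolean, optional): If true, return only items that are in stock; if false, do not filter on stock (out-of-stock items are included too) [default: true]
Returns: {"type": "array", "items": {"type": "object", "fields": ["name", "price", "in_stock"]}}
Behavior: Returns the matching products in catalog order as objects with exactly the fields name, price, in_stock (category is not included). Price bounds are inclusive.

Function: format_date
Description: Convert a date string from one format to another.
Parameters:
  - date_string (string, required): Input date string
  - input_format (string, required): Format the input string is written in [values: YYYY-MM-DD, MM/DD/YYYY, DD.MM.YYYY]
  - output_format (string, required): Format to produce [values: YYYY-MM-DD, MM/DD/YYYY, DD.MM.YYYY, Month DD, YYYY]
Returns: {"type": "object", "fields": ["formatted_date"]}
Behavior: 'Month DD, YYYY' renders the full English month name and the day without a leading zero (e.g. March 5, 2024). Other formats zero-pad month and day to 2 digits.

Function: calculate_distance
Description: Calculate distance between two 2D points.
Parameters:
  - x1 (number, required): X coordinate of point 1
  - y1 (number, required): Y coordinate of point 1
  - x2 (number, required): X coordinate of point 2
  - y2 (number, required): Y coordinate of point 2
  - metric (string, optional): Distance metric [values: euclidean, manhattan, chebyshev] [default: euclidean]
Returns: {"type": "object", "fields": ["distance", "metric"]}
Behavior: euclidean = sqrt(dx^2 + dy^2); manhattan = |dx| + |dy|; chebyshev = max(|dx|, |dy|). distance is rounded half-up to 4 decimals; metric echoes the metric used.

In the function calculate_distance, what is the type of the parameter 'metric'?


The calculate_distance spec declares:
  - metric (string, optional): Distance metric [values: euclidean, manhattan, chebyshev] [default: euclidean]
Type:
string
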